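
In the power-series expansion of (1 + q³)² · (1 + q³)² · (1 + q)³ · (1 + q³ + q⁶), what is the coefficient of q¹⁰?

(1 + q³)² has coefficients 1,0,0,2,0,0,1 for degrees 0…6.
(1 + q³)² has coefficients 1,0,0,2,0,0,1,0,0,0,0 for degrees 0…10.
Multiplying by (1 + q)³ gives running coefficients 1,3,3,3,6,6,3,3,3,1,0 for degrees 0…10.
Finally multiplying by (1 + q³ + q⁶), the product of all factors after the first has coefficients 1,3,3,4,9,9,7,12,12,7,9 for degrees 0…10.
[q¹⁰] = 1·9 + 2·12 + 1·9 = 42.

42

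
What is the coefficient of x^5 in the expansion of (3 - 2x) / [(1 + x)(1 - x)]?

-2

The denominator gives the recurrence a_n = a_(n−2) for n ≥ 2; the numerator fixes a_0 = 3, a_1 = -2.
Iterating: 3, -2, 3, -2, 3, -2, so a_5 = -2.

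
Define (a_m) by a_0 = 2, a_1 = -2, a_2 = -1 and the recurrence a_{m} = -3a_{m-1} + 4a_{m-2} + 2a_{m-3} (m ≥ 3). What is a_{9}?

2685

The ordinary generating function has denominator 1 + 3z - 4z^2 - 2z^3.
Iterating the recurrence: a_0,…,a_{9} = 2, -2, -1, -1, -5, 9, -49, 173, -697, 2685.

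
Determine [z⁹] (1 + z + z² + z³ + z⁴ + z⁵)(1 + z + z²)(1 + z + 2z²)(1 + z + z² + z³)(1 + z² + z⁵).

(1 + z + z² + z³ + z⁴ + z⁵) has coefficients 1,1,1,1,1,1 for degrees 0…5.
(1 + z + z²) has coefficients 1,1,1,0,0,0,0,0,0,0 for degrees 0…9.
Multiplying by (1 + z + 2z²) gives running coefficients 1,2,4,3,2,0,0,0,0,0 for degrees 0…9.
Multiplying by (1 + z + z² + z³) gives running coefficients 1,3,7,10,11,9,5,2,0,0 for degrees 0…9.
Finally multiplying by (1 + z² + z⁵), the product of all factors after the first has coefficients 1,3,8,13,18,20,19,18,15,13 for degrees 0…9.
[z⁹] = 1·13 + 1·15 + 1·18 + 1·19 + 1·20 + 1·18 = 103.

103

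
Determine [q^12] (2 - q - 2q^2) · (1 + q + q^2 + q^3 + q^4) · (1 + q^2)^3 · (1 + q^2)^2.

(2 - q - 2q^2) has coefficients 2,-1,-2 for degrees 0…2.
(1 + q + q^2 + q^3 + q^4) has coefficients 1,1,1,1,1,0,0,0,0,0,0,0,0 for degrees 0…12.
Multiplying by (1 + q^2)^3 gives running coefficients 1,1,4,4,7,6,7,4,4,1,1,0,0 for degrees 0…12.
Finally multiplying by (1 + q^2)^2, the product of all factors after the first has coefficients 1,1,6,6,16,15,25,20,25,15,16,6,6 for degrees 0…12.
[q^12] = 2·6 − 1·6 − 2·16 = -26.

-26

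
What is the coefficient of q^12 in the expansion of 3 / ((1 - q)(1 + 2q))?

8193

Partial fractions give a closed form: a_n = (1)·1^n + (2)·(-2)^n.
At n = 12: a_12 = 8193.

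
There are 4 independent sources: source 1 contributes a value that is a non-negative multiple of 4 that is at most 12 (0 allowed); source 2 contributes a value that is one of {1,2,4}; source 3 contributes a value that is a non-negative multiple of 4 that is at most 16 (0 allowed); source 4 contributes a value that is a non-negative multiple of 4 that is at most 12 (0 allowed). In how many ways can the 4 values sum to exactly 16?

The generating function for the choices is (1 + z^4 + z^8 + z^12)·(z + z^2 + z^4)·(1 + z^4 + z^8 + z^12 + z^16)·(1 + z^4 + z^8 + z^12); the count is [z^16].
(1 + z^4 + z^8 + z^12) has coefficients 1,0,0,0,1,0,0,0,1,0,0,0,1 for degrees 0…12.
(z + z^2 + z^4) has coefficients 0,1,1,0,1,0,0,0,0,0,0,0,0,0,0,0,0 for degrees 0…16.
Multiplying by (1 + z^4 + z^8 + z^12 + z^16) gives running coefficients 0,1,1,0,1,1,1,0,1,1,1,0,1,1,1,0,1 for degrees 0…16.
Finally multiplying by (1 + z^4 + z^8 + z^12), the product of all factors after the first has coefficients 0,1,1,0,1,2,2,0,2,3,3,0,3,4,4,0,4 for degrees 0…16.
[z^16] = 1·4 + 1·3 + 1·2 + 1·1 = 10.

10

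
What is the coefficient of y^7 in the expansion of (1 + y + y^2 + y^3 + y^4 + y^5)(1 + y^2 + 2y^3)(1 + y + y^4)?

(1 + y + y^2 + y^3 + y^4 + y^5) has coefficients 1,1,1,1,1,1 for degrees 0…5.
(1 + y^2 + 2y^3) has coefficients 1,0,1,2,0,0,0,0 for degrees 0…7.
Finally multiplying by (1 + y + y^4), the product of all factors after the first has coefficients 1,1,1,3,3,0,1,2 for degrees 0…7.
[y^7] = 1·2 + 1·1 + 1·0 + 1·3 + 1·3 + 1·1 = 10.

10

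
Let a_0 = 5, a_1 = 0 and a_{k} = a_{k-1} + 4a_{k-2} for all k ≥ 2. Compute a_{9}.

The ordinary generating function has denominator 1 - t - 4t^2.
Iterating the recurrence: a_0,…,a_{9} = 5, 0, 20, 20, 100, 180, 580, 1300, 3620, 8820.

8820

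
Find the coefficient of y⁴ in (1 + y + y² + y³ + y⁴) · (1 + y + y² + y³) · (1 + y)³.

27

(1 + y + y² + y³ + y⁴) has coefficients 1,1,1,1,1 for degrees 0…4.
(1 + y + y² + y³) has coefficients 1,1,1,1,0 for degrees 0…4.
Finally multiplying by (1 + y)³, the product of all factors after the first has coefficients 1,4,7,8,7 for degrees 0…4.
[y⁴] = 1·7 + 1·8 + 1·7 + 1·4 + 1·1 = 27.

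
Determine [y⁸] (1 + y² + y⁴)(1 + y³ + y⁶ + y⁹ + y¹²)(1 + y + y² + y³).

(1 + y² + y⁴) has coefficients 1,0,1,0,1 for degrees 0…4.
(1 + y³ + y⁶ + y⁹ + y¹²) has coefficients 1,0,0,1,0,0,1,0,0 for degrees 0…8.
Finally multiplying by (1 + y + y² + y³), the product of all factors after the first has coefficients 1,1,1,2,1,1,2,1,1 for degrees 0…8.
[y⁸] = 1·1 + 1·2 + 1·1 = 4.

4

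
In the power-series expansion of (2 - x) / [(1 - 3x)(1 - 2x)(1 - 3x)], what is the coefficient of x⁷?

68565

The denominator gives the recurrence a_n = 8a_(n−1) − 21a_(n−2) + 18a_(n−3) for n ≥ 3; the numerator fixes a_0 = 2, a_1 = 15, a_2 = 78.
Iterating: 2, 15, 78, 345, 1392, 5295, 19338, 68565, so a_7 = 68565.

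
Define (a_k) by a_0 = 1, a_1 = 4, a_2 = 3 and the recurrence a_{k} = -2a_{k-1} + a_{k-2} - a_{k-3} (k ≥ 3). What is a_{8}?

The ordinary generating function has denominator 1 + 2y - y^2 + y^3.
Iterating the recurrence: a_0,…,a_{8} = 1, 4, 3, -3, 5, -16, 40, -101, 258.

258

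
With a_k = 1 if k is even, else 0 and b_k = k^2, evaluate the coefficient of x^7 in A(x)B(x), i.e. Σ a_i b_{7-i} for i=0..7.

84

The convolution is the t^7 coefficient of A(t)B(t).
Σ = 1·49 + 0·36 + 1·25 + 0·16 + 1·9 + 0·4 + 1·1 + 0·0 = 84.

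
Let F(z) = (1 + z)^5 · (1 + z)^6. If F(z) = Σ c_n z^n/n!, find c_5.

55440

The EGF product rule gives c_5 = Σ_{k_1+k_2=5} C(5; k_1,k_2) · ∏ g_i(k_i), where (1+z)^5 gives the falling factorial (5)_k; (1+z)^6 gives the falling factorial (6)_k.
g_1(k) for k = 0…5: 1, 5, 20, 60, 120, 120.
g_2(k) for k = 0…5: 1, 6, 30, 120, 360, 720.
c_5 = Σ_k C(5,k)·g_1(k)·g_2(5−k) = 1·1·720 + 5·5·360 + 10·20·120 + 10·60·30 + 5·120·6 + 1·120·1 = 720 + 9000 + 24000 + 18000 + 3600 + 120 = 55440.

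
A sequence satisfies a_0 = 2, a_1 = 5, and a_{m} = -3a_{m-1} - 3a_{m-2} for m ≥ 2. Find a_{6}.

-54

The ordinary generating function has denominator 1 + 3x + 3x^2.
Iterating the recurrence: a_0,…,a_{6} = 2, 5, -21, 48, -81, 99, -54.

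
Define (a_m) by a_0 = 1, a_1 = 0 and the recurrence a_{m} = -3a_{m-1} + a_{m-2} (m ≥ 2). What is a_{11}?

-42837

The ordinary generating function has denominator 1 + 3y - y^2.
Iterating the recurrence: a_0,…,a_{11} = 1, 0, 1, -3, 10, -33, 109, -360, 1189, -3927, 12970, -42837.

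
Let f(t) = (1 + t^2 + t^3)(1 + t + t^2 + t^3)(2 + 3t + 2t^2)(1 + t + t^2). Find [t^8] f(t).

21

(1 + t^2 + t^3) has coefficients 1,0,1,1 for degrees 0…3.
(1 + t + t^2 + t^3) has coefficients 1,1,1,1,0,0,0,0,0 for degrees 0…8.
Multiplying by (2 + 3t + 2t^2) gives running coefficients 2,5,7,7,5,2,0,0,0 for degrees 0…8.
Finally multiplying by (1 + t + t^2), the product of all factors after the first has coefficients 2,7,14,19,19,14,7,2,0 for degrees 0…8.
[t^8] = 1·0 + 1·7 + 1·14 = 21.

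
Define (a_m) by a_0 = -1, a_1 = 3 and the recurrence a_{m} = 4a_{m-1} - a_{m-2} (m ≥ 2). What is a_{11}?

1845473

The ordinary generating function has denominator 1 - 4t + t^2.
Iterating the recurrence: a_0,…,a_{11} = -1, 3, 13, 49, 183, 683, 2549, 9513, 35503, 132499, 494493, 1845473.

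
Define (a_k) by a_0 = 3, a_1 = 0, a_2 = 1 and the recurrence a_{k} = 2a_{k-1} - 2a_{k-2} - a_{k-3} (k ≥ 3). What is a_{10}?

36

The ordinary generating function has denominator 1 - 2z + 2z^2 + z^3.
Iterating the recurrence: a_0,…,a_{10} = 3, 0, 1, -1, -4, -7, -5, 8, 33, 55, 36.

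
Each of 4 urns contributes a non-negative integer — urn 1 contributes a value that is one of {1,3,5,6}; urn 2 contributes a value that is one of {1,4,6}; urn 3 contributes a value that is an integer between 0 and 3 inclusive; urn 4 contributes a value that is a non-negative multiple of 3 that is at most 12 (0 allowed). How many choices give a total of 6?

4

The generating function for the choices is (t + t^3 + t^5 + t^6)·(t + t^4 + t^6)·(1 + t + t^2 + t^3)·(1 + t^3 + t^6 + t^9 + t^12); the count is [t^6].
(t + t^3 + t^5 + t^6) has coefficients 0,1,0,1,0,1,1 for degrees 0…6.
(t + t^4 + t^6) has coefficients 0,1,0,0,1,0,1 for degrees 0…6.
Multiplying by (1 + t + t^2 + t^3) gives running coefficients 0,1,1,1,2,1,2 for degrees 0…6.
Finally multiplying by (1 + t^3 + t^6 + t^9 + t^12), the product of all factors after the first has coefficients 0,1,1,1,3,2,3 for degrees 0…6.
[t^6] = 1·2 + 1·1 + 1·1 + 1·0 = 4.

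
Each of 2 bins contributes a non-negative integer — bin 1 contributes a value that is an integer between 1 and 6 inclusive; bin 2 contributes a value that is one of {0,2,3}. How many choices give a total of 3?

The generating function for the choices is (x + x^2 + x^3 + x^4 + x^5 + x^6)·(1 + x^2 + x^3); the count is [x^3].
(x + x^2 + x^3 + x^4 + x^5 + x^6) has coefficients 0,1,1,1 for degrees 0…3.
(1 + x^2 + x^3) has coefficients 1,0,1,1 for degrees 0…3.
[x^3] = 1·1 + 1·0 + 1·1 = 2.

2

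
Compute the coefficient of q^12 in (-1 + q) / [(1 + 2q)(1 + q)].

The denominator gives the recurrence a_n = −3a_(n−1) − 2a_(n−2) for n ≥ 2; the numerator fixes a_0 = -1, a_1 = 4.
Iterating: -1, 4, -10, 22, -46, 94, -190, 382, -766, 1534, -3070, 6142, -12286, so a_12 = -12286.

-12286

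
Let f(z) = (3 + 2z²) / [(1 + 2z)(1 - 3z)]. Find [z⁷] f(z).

The denominator gives the recurrence a_n = a_(n−1) + 6a_(n−2) for n ≥ 3; the numerator fixes a_0 = 3, a_1 = 3, a_2 = 23.
Iterating: 3, 3, 23, 41, 179, 425, 1499, 4049, so a_7 = 4049.

4049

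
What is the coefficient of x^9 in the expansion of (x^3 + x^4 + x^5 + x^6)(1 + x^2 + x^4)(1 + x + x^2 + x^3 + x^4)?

(x^3 + x^4 + x^5 + x^6) has coefficients 0,0,0,1,1,1,1 for degrees 0…6.
(1 + x^2 + x^4) has coefficients 1,0,1,0,1,0,0,0,0,0 for degrees 0…9.
Finally multiplying by (1 + x + x^2 + x^3 + x^4), the product of all factors after the first has coefficients 1,1,2,2,3,2,2,1,1,0 for degrees 0…9.
[x^9] = 1·2 + 1·2 + 1·3 + 1·2 = 9.

9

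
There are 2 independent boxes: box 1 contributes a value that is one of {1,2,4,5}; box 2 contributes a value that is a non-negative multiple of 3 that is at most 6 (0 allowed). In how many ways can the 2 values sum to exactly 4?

The generating function for the choices is (t + t² + t⁴ + t⁵)·(1 + t³ + t⁶); the count is [t⁴].
(t + t² + t⁴ + t⁵) has coefficients 0,1,1,0,1 for degrees 0…4.
(1 + t³ + t⁶) has coefficients 1,0,0,1,0 for degrees 0…4.
[t⁴] = 1·1 + 1·0 + 1·1 = 2.

2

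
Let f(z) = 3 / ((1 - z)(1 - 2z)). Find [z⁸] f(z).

Partial fractions give a closed form: a_n = (-3)·1^n + (6)·2^n.
At n = 8: a_8 = 1533.

1533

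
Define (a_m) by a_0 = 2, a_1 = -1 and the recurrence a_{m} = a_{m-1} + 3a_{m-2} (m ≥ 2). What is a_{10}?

The ordinary generating function has denominator 1 - y - 3y^2.
Iterating the recurrence: a_0,…,a_{10} = 2, -1, 5, 2, 17, 23, 74, 143, 365, 794, 1889.

1889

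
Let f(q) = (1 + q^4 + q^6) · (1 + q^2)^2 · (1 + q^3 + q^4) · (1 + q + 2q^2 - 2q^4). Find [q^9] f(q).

8

(1 + q^4 + q^6) has coefficients 1,0,0,0,1,0,1 for degrees 0…6.
(1 + q^2)^2 has coefficients 1,0,2,0,1,0,0,0,0,0 for degrees 0…9.
Multiplying by (1 + q^3 + q^4) gives running coefficients 1,0,2,1,2,2,2,1,1,0 for degrees 0…9.
Finally multiplying by (1 + q + 2q^2 - 2q^4), the product of all factors after the first has coefficients 1,1,4,3,5,6,4,5,2,-1 for degrees 0…9.
[q^9] = 1·(-1) + 1·6 + 1·3 = 8.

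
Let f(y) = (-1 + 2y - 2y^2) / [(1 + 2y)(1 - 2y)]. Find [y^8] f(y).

-384

The denominator gives the recurrence a_n = 4a_(n−2) for n ≥ 3; the numerator fixes a_0 = -1, a_1 = 2, a_2 = -6.
Iterating: -1, 2, -6, 8, -24, 32, -96, 128, -384, so a_8 = -384.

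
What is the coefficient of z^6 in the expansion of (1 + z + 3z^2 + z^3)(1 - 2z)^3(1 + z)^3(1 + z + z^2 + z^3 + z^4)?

(1 + z + 3z^2 + z^3) has coefficients 1,1,3,1 for degrees 0…3.
(1 - 2z)^3 has coefficients 1,-6,12,-8,0,0,0 for degrees 0…6.
Multiplying by (1 + z)^3 gives running coefficients 1,-3,-3,11,6,-12,-8 for degrees 0…6.
Finally multiplying by (1 + z + z^2 + z^3 + z^4), the product of all factors after the first has coefficients 1,-2,-5,6,12,-1,-6 for degrees 0…6.
[z^6] = 1·(-6) + 1·(-1) + 3·12 + 1·6 = 35.

35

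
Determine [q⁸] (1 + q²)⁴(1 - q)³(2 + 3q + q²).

(1 + q²)⁴ has coefficients 1,0,4,0,6,0,4,0,1 for degrees 0…8.
(1 - q)³ has coefficients 1,-3,3,-1,0,0,0,0,0 for degrees 0…8.
Finally multiplying by (2 + 3q + q²), the product of all factors after the first has coefficients 2,-3,-2,4,0,-1,0,0,0 for degrees 0…8.
[q⁸] = 1·0 + 4·0 + 6·0 + 4·(-2) + 1·2 = -6.

-6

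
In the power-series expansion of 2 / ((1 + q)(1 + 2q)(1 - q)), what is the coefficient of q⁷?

The denominator gives the recurrence a_n = −2a_(n−1) + a_(n−2) + 2a_(n−3) for n ≥ 3; the numerator fixes a_0 = 2, a_1 = -4, a_2 = 10.
Iterating: 2, -4, 10, -20, 42, -84, 170, -340, so a_7 = -340.

-340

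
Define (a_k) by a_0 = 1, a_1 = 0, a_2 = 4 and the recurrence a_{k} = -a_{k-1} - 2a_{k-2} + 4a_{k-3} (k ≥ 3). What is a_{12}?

-584

The ordinary generating function has denominator 1 + z + 2z^2 - 4z^3.
Iterating the recurrence: a_0,…,a_{12} = 1, 0, 4, 0, -8, 24, -8, -72, 184, -72, -584, 1464, -584.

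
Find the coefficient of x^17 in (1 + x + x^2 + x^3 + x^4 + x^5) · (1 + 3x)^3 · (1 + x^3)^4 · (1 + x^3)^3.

(1 + x + x^2 + x^3 + x^4 + x^5) has coefficients 1,1,1,1,1,1 for degrees 0…5.
(1 + 3x)^3 has coefficients 1,9,27,27,0,0,0,0,0,0,0,0,0,0,0,0,0,0 for degrees 0…17.
Multiplying by (1 + x^3)^4 gives running coefficients 1,9,27,31,36,108,114,54,162,166,36,108,109,9,27,27,0,0 for degrees 0…17.
Finally multiplying by (1 + x^3)^3, the product of all factors after the first has coefficients 1,9,27,34,63,189,210,189,567,602,315,945,980,315,945,966,189,567 for degrees 0…17.
[x^17] = 1·567 + 1·189 + 1·966 + 1·945 + 1·315 + 1·980 = 3962.

3962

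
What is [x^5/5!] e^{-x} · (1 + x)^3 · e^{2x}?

The EGF product rule gives c_5 = Σ_{k_1+k_2+k_3=5} C(5; k_1,k_2,k_3) · ∏ g_i(k_i), where e^{-x} gives (-1)^k; (1+x)^3 gives the falling factorial (3)_k; e^{2x} gives (2)^k.
g_1(k) for k = 0…5: 1, -1, 1, -1, 1, -1.
g_2(k) for k = 0…5: 1, 3, 6, 6, 0, 0.
g_3(k) for k = 0…5: 1, 2, 4, 8, 16, 32.
First combine the last two factors: h(k) = Σ_j C(k,j)·g_2(j)·g_3(k−j) for k = 0…5: 1, 5, 22, 86, 304, 992.
c_5 = Σ_k C(5,k)·g_1(k)·h(5−k) = 1·1·992 + 5·(-1)·304 + 10·1·86 + 10·(-1)·22 + 5·1·5 + 1·(-1)·1 = 992 − 1520 + 860 − 220 + 25 − 1 = 136.

136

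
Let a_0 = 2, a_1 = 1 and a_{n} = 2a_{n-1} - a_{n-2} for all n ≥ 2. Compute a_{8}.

-6

The ordinary generating function has denominator 1 - 2x + x^2.
Iterating the recurrence: a_0,…,a_{8} = 2, 1, 0, -1, -2, -3, -4, -5, -6.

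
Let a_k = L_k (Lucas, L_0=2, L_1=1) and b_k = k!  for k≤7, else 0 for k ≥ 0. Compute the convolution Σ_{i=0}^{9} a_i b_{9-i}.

Write out a_i and b_{9-i} for i = 0,…,9 and sum the products.
Σ = 2·0 + 1·0 + 3·5040 + 4·720 + 7·120 + 11·24 + 18·6 + 29·2 + 47·1 + 76·1 = 19393.

19393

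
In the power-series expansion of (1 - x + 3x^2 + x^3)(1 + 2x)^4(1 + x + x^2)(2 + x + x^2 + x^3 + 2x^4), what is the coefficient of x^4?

328

(1 - x + 3x^2 + x^3) has coefficients 1,-1,3,1 for degrees 0…3.
(1 + 2x)^4 has coefficients 1,8,24,32,16 for degrees 0…4.
Multiplying by (1 + x + x^2) gives running coefficients 1,9,33,64,72 for degrees 0…4.
Finally multiplying by (2 + x + x^2 + x^3 + 2x^4), the product of all factors after the first has coefficients 2,19,76,171,252 for degrees 0…4.
[x^4] = 1·252 − 1·171 + 3·76 + 1·19 = 328.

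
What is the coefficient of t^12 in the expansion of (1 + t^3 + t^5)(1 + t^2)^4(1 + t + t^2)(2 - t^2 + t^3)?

(1 + t^3 + t^5) has coefficients 1,0,0,1,0,1 for degrees 0…5.
(1 + t^2)^4 has coefficients 1,0,4,0,6,0,4,0,1,0,0,0,0 for degrees 0…12.
Multiplying by (1 + t + t^2) gives running coefficients 1,1,5,4,10,6,10,4,5,1,1,0,0 for degrees 0…12.
Finally multiplying by (2 - t^2 + t^3), the product of all factors after the first has coefficients 2,2,9,8,16,13,14,12,6,8,1,4,0 for degrees 0…12.
[t^12] = 1·0 + 1·8 + 1·12 = 20.

20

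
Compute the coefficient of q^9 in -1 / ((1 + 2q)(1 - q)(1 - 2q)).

-341

The denominator gives the recurrence a_n = a_(n−1) + 4a_(n−2) − 4a_(n−3) for n ≥ 3; the numerator fixes a_0 = -1, a_1 = -1, a_2 = -5.
Iterating: -1, -1, -5, -5, -21, -21, -85, -85, -341, -341, so a_9 = -341.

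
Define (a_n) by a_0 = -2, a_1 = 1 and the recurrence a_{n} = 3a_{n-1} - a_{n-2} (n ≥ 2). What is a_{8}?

1741

The ordinary generating function has denominator 1 - 3q + q^2.
Iterating the recurrence: a_0,…,a_{8} = -2, 1, 5, 14, 37, 97, 254, 665, 1741.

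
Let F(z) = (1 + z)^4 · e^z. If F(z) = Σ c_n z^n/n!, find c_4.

209

The EGF product rule gives c_4 = Σ_{k_1+k_2=4} C(4; k_1,k_2) · ∏ g_i(k_i), where (1+z)^4 gives the falling factorial (4)_k; e^z gives (1)^k.
g_1(k) for k = 0…4: 1, 4, 12, 24, 24.
g_2(k) for k = 0…4: 1, 1, 1, 1, 1.
c_4 = Σ_k C(4,k)·g_1(k)·g_2(4−k) = 1·1·1 + 4·4·1 + 6·12·1 + 4·24·1 + 1·24·1 = 1 + 16 + 72 + 96 + 24 = 209.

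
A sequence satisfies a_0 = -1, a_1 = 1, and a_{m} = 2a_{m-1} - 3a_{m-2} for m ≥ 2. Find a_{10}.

197

The ordinary generating function has denominator 1 - 2y + 3y^2.
Iterating the recurrence: a_0,…,a_{10} = -1, 1, 5, 7, -1, -23, -43, -17, 95, 241, 197.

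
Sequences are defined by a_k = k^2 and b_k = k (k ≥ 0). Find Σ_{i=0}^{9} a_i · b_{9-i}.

540

This is [x^9] in the product of the two ordinary generating functions.
Σ = 0·9 + 1·8 + 4·7 + 9·6 + 16·5 + 25·4 + 36·3 + 49·2 + 64·1 + 81·0 = 540.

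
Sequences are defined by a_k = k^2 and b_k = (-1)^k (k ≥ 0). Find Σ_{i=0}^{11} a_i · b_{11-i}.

This is [x^11] in the product of the two ordinary generating functions.
Σ = 0·(-1) + 1·1 + 4·(-1) + 9·1 + 16·(-1) + 25·1 + 36·(-1) + 49·1 + 64·(-1) + 81·1 + 100·(-1) + 121·1 = 66.

66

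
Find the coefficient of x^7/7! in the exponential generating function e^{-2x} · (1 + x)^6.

-800

The EGF product rule gives c_7 = Σ_{k_1+k_2=7} C(7; k_1,k_2) · ∏ g_i(k_i), where e^{-2x} gives (-2)^k; (1+x)^6 gives the falling factorial (6)_k.
g_1(k) for k = 0…7: 1, -2, 4, -8, 16, -32, 64, -128.
g_2(k) for k = 0…7: 1, 6, 30, 120, 360, 720, 720, 0.
c_7 = Σ_k C(7,k)·g_1(k)·g_2(7−k) = 7·(-2)·720 + 21·4·720 + 35·(-8)·360 + 35·16·120 + 21·(-32)·30 + 7·64·6 + 1·(-128)·1 = −10080 + 60480 − 100800 + 67200 − 20160 + 2688 − 128 = -800.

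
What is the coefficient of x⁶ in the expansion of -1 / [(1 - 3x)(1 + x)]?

Partial fractions give a closed form: a_n = (-3/4)·3^n + (-1/4)·(-1)^n.
At n = 6: a_6 = -547.

-547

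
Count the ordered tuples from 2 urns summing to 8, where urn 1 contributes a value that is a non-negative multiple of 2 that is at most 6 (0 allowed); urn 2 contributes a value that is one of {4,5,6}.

The generating function for the choices is (1 + x² + x⁴ + x⁶)·(x⁴ + x⁵ + x⁶); the count is [x⁸].
(1 + x² + x⁴ + x⁶) has coefficients 1,0,1,0,1,0,1 for degrees 0…6.
(x⁴ + x⁵ + x⁶) has coefficients 0,0,0,0,1,1,1,0,0 for degrees 0…8.
[x⁸] = 1·0 + 1·1 + 1·1 + 1·0 = 2.

2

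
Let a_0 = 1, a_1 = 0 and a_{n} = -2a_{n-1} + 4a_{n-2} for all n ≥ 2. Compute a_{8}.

3328

The ordinary generating function has denominator 1 + 2t - 4t^2.
Iterating the recurrence: a_0,…,a_{8} = 1, 0, 4, -8, 32, -96, 320, -1024, 3328.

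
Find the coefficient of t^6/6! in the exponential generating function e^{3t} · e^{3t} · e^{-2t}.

4096

The EGF product rule gives c_6 = Σ_{k_1+k_2+k_3=6} C(6; k_1,k_2,k_3) · ∏ g_i(k_i), where e^{3t} gives (3)^k; e^{3t} gives (3)^k; e^{-2t} gives (-2)^k.
g_1(k) for k = 0…6: 1, 3, 9, 27, 81, 243, 729.
g_2(k) for k = 0…6: 1, 3, 9, 27, 81, 243, 729.
g_3(k) for k = 0…6: 1, -2, 4, -8, 16, -32, 64.
First combine the last two factors: h(k) = Σ_j C(k,j)·g_2(j)·g_3(k−j) for k = 0…6: 1, 1, 1, 1, 1, 1, 1.
c_6 = Σ_k C(6,k)·g_1(k)·h(6−k) = 1·1·1 + 6·3·1 + 15·9·1 + 20·27·1 + 15·81·1 + 6·243·1 + 1·729·1 = 1 + 18 + 135 + 540 + 1215 + 1458 + 729 = 4096.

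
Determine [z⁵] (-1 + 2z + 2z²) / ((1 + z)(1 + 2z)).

The denominator gives the recurrence a_n = −3a_(n−1) − 2a_(n−2) for n ≥ 3; the numerator fixes a_0 = -1, a_1 = 5, a_2 = -11.
Iterating: -1, 5, -11, 23, -47, 95, so a_5 = 95.

95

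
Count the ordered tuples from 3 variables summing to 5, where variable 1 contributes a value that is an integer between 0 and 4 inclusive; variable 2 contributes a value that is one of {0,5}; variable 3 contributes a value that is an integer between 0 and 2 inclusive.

3

The generating function for the choices is (1 + t + t^2 + t^3 + t^4)·(1 + t^5)·(1 + t + t^2); the count is [t^5].
(1 + t + t^2 + t^3 + t^4) has coefficients 1,1,1,1,1 for degrees 0…4.
(1 + t^5) has coefficients 1,0,0,0,0,1 for degrees 0…5.
Finally multiplying by (1 + t + t^2), the product of all factors after the first has coefficients 1,1,1,0,0,1 for degrees 0…5.
[t^5] = 1·1 + 1·0 + 1·0 + 1·1 + 1·1 = 3.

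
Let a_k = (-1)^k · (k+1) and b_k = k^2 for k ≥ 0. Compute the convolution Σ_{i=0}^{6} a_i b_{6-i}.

Write out a_i and b_{6-i} for i = 0,…,6 and sum the products.
Σ = 1·36 − 2·25 + 3·16 − 4·9 + 5·4 − 6·1 + 7·0 = 12.

12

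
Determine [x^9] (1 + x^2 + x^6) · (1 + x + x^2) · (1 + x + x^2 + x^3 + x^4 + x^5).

4

(1 + x^2 + x^6) has coefficients 1,0,1,0,0,0,1 for degrees 0…6.
(1 + x + x^2) has coefficients 1,1,1,0,0,0,0,0,0,0 for degrees 0…9.
Finally multiplying by (1 + x + x^2 + x^3 + x^4 + x^5), the product of all factors after the first has coefficients 1,2,3,3,3,3,2,1,0,0 for degrees 0…9.
[x^9] = 1·0 + 1·1 + 1·3 = 4.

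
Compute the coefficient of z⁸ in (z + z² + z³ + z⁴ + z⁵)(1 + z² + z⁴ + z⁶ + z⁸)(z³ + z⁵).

5

(z + z² + z³ + z⁴ + z⁵) has coefficients 0,1,1,1,1,1 for degrees 0…5.
(1 + z² + z⁴ + z⁶ + z⁸) has coefficients 1,0,1,0,1,0,1,0,1 for degrees 0…8.
Finally multiplying by (z³ + z⁵), the product of all factors after the first has coefficients 0,0,0,1,0,2,0,2,0 for degrees 0…8.
[z⁸] = 1·2 + 1·0 + 1·2 + 1·0 + 1·1 = 5.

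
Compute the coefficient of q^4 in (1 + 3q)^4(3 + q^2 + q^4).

298

(1 + 3q)^4 has coefficients 1,12,54,108,81 for degrees 0…4.
(3 + q^2 + q^4) has coefficients 3,0,1,0,1 for degrees 0…4.
[q^4] = 1·1 + 12·0 + 54·1 + 108·0 + 81·3 = 298.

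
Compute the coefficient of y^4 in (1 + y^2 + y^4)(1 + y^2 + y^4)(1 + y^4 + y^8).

(1 + y^2 + y^4) has coefficients 1,0,1,0,1 for degrees 0…4.
(1 + y^2 + y^4) has coefficients 1,0,1,0,1 for degrees 0…4.
Finally multiplying by (1 + y^4 + y^8), the product of all factors after the first has coefficients 1,0,1,0,2 for degrees 0…4.
[y^4] = 1·2 + 1·1 + 1·1 = 4.

4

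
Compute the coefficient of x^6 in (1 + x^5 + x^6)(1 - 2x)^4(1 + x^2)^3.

114

(1 + x^5 + x^6) has coefficients 1,0,0,0,0,1,1 for degrees 0…6.
(1 - 2x)^4 has coefficients 1,-8,24,-32,16,0,0 for degrees 0…6.
Finally multiplying by (1 + x^2)^3, the product of all factors after the first has coefficients 1,-8,27,-56,91,-120,121 for degrees 0…6.
[x^6] = 1·121 + 1·(-8) + 1·1 = 114.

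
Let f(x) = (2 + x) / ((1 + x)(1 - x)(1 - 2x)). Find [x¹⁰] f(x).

Partial fractions give a closed form: a_n = (1/6)·(-1)^n + (-3/2)·1^n + (10/3)·2^n.
At n = 10: a_10 = 3412.

3412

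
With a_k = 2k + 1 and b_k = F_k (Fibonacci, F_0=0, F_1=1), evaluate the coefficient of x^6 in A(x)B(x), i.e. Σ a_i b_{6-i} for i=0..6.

72

Write out a_i and b_{6-i} for i = 0,…,6 and sum the products.
Σ = 1·8 + 3·5 + 5·3 + 7·2 + 9·1 + 11·1 + 13·0 = 72.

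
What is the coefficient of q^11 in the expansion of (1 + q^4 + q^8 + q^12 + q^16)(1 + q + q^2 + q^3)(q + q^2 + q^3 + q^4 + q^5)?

5

(1 + q^4 + q^8 + q^12 + q^16) has coefficients 1,0,0,0,1,0,0,0,1,0,0,0 for degrees 0…11.
(1 + q + q^2 + q^3) has coefficients 1,1,1,1,0,0,0,0,0,0,0,0 for degrees 0…11.
Finally multiplying by (q + q^2 + q^3 + q^4 + q^5), the product of all factors after the first has coefficients 0,1,2,3,4,4,3,2,1,0,0,0 for degrees 0…11.
[q^11] = 1·0 + 1·2 + 1·3 = 5.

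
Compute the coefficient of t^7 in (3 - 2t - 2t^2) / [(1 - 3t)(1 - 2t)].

13467

The denominator gives the recurrence a_n = 5a_(n−1) − 6a_(n−2) for n ≥ 3; the numerator fixes a_0 = 3, a_1 = 13, a_2 = 45.
Iterating: 3, 13, 45, 147, 465, 1443, 4425, 13467, so a_7 = 13467.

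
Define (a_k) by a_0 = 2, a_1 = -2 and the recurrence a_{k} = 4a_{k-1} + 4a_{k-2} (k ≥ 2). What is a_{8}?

-17920

The ordinary generating function has denominator 1 - 4t - 4t^2.
Iterating the recurrence: a_0,…,a_{8} = 2, -2, 0, -8, -32, -160, -768, -3712, -17920.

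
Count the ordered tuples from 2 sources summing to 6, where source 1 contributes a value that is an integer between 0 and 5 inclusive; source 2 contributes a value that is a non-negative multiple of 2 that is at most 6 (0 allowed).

The generating function for the choices is (1 + x + x^2 + x^3 + x^4 + x^5)·(1 + x^2 + x^4 + x^6); the count is [x^6].
(1 + x + x^2 + x^3 + x^4 + x^5) has coefficients 1,1,1,1,1,1 for degrees 0…5.
(1 + x^2 + x^4 + x^6) has coefficients 1,0,1,0,1,0,1 for degrees 0…6.
[x^6] = 1·1 + 1·0 + 1·1 + 1·0 + 1·1 + 1·0 = 3.

3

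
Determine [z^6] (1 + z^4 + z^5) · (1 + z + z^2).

(1 + z^4 + z^5) has coefficients 1,0,0,0,1,1 for degrees 0…5.
(1 + z + z^2) has coefficients 1,1,1,0,0,0,0 for degrees 0…6.
[z^6] = 1·0 + 1·1 + 1·1 = 2.

2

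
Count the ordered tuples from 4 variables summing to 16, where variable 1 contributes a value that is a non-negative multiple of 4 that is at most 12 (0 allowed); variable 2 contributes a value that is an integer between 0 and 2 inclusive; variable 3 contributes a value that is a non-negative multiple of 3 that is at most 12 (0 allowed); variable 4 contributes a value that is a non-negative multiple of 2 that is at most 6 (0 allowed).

The generating function for the choices is (1 + z^4 + z^8 + z^12)·(1 + z + z^2)·(1 + z^3 + z^6 + z^9 + z^12)·(1 + z^2 + z^4 + z^6); the count is [z^16].
(1 + z^4 + z^8 + z^12) has coefficients 1,0,0,0,1,0,0,0,1,0,0,0,1 for degrees 0…12.
(1 + z + z^2) has coefficients 1,1,1,0,0,0,0,0,0,0,0,0,0,0,0,0,0 for degrees 0…16.
Multiplying by (1 + z^3 + z^6 + z^9 + z^12) gives running coefficients 1,1,1,1,1,1,1,1,1,1,1,1,1,1,1,0,0 for degrees 0…16.
Finally multiplying by (1 + z^2 + z^4 + z^6), the product of all factors after the first has coefficients 1,1,2,2,3,3,4,4,4,4,4,4,4,4,4,3,3 for degrees 0…16.
[z^16] = 1·3 + 1·4 + 1·4 + 1·3 = 14.

14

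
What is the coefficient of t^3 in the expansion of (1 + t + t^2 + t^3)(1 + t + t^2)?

3

(1 + t + t^2 + t^3) has coefficients 1,1,1,1 for degrees 0…3.
(1 + t + t^2) has coefficients 1,1,1,0 for degrees 0…3.
[t^3] = 1·0 + 1·1 + 1·1 + 1·1 = 3.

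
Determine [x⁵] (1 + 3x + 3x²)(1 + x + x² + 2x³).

6

(1 + 3x + 3x²) has coefficients 1,3,3 for degrees 0…2.
(1 + x + x² + 2x³) has coefficients 1,1,1,2,0,0 for degrees 0…5.
[x⁵] = 1·0 + 3·0 + 3·2 = 6.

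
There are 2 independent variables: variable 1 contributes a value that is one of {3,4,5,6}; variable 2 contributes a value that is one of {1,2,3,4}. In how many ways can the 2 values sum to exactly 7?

4

The generating function for the choices is (q^3 + q^4 + q^5 + q^6)·(q + q^2 + q^3 + q^4); the count is [q^7].
(q^3 + q^4 + q^5 + q^6) has coefficients 0,0,0,1,1,1,1 for degrees 0…6.
(q + q^2 + q^3 + q^4) has coefficients 0,1,1,1,1,0,0,0 for degrees 0…7.
[q^7] = 1·1 + 1·1 + 1·1 + 1·1 = 4.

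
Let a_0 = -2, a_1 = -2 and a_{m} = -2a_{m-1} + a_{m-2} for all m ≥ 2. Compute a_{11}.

-6726

The ordinary generating function has denominator 1 + 2t - t^2.
Iterating the recurrence: a_0,…,a_{11} = -2, -2, 2, -6, 14, -34, 82, -198, 478, -1154, 2786, -6726.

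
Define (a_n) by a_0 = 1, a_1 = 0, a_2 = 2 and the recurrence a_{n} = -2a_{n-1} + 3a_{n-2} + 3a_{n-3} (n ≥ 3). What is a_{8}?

The ordinary generating function has denominator 1 + 2y - 3y^2 - 3y^3.
Iterating the recurrence: a_0,…,a_{8} = 1, 0, 2, -1, 8, -13, 47, -109, 320.

320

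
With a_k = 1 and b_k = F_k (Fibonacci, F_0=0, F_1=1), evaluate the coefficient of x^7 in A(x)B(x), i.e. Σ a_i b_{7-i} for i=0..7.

33

The convolution is the t^7 coefficient of A(t)B(t).
Σ = 1·13 + 1·8 + 1·5 + 1·3 + 1·2 + 1·1 + 1·1 + 1·0 = 33.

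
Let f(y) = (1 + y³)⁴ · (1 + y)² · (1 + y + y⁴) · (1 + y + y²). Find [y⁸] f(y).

(1 + y³)⁴ has coefficients 1,0,0,4,0,0,6,0,0 for degrees 0…8.
(1 + y)² has coefficients 1,2,1,0,0,0,0,0,0 for degrees 0…8.
Multiplying by (1 + y + y⁴) gives running coefficients 1,3,3,1,1,2,1,0,0 for degrees 0…8.
Finally multiplying by (1 + y + y²), the product of all factors after the first has coefficients 1,4,7,7,5,4,4,3,1 for degrees 0…8.
[y⁸] = 1·1 + 4·4 + 6·7 = 59.

59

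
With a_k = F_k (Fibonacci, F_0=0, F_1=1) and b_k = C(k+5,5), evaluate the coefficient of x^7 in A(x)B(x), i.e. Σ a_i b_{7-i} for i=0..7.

Write out a_i and b_{7-i} for i = 0,…,7 and sum the products.
Σ = 0·792 + 1·462 + 1·252 + 2·126 + 3·56 + 5·21 + 8·6 + 13·1 = 1300.

1300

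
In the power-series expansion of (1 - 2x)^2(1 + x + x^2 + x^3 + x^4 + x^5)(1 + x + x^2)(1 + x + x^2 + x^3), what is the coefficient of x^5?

(1 - 2x)^2 has coefficients 1,-4,4 for degrees 0…2.
(1 + x + x^2 + x^3 + x^4 + x^5) has coefficients 1,1,1,1,1,1 for degrees 0…5.
Multiplying by (1 + x + x^2) gives running coefficients 1,2,3,3,3,3 for degrees 0…5.
Finally multiplying by (1 + x + x^2 + x^3), the product of all factors after the first has coefficients 1,3,6,9,11,12 for degrees 0…5.
[x^5] = 1·12 − 4·11 + 4·9 = 4.

4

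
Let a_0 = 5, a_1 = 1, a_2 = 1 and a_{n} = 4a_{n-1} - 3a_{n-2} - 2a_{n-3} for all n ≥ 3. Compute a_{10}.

-20999

The ordinary generating function has denominator 1 - 4t + 3t^2 + 2t^3.
Iterating the recurrence: a_0,…,a_{10} = 5, 1, 1, -9, -41, -139, -415, -1161, -3121, -8171, -20999.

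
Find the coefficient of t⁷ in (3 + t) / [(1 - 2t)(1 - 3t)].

Partial fractions give a closed form: a_n = (-7)·2^n + (10)·3^n.
At n = 7: a_7 = 20974.

20974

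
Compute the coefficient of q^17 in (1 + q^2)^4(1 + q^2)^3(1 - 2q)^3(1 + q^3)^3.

-516

(1 + q^2)^4 has coefficients 1,0,4,0,6,0,4,0,1 for degrees 0…8.
(1 + q^2)^3 has coefficients 1,0,3,0,3,0,1,0,0,0,0,0,0,0,0,0,0,0 for degrees 0…17.
Multiplying by (1 - 2q)^3 gives running coefficients 1,-6,15,-26,39,-42,37,-30,12,-8,0,0,0,0,0,0,0,0 for degrees 0…17.
Finally multiplying by (1 + q^3)^3, the product of all factors after the first has coefficients 1,-6,15,-23,21,3,-38,69,-69,26,21,-75,61,-51,-6,13,-30,12 for degrees 0…17.
[q^17] = 1·12 + 4·13 + 6·(-51) + 4·(-75) + 1·26 = -516.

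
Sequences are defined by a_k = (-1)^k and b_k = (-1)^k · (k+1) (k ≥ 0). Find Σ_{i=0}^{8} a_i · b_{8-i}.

45

This is [x^8] in the product of the two ordinary generating functions.
Σ = 1·9 − 1·(-8) + 1·7 − 1·(-6) + 1·5 − 1·(-4) + 1·3 − 1·(-2) + 1·1 = 45.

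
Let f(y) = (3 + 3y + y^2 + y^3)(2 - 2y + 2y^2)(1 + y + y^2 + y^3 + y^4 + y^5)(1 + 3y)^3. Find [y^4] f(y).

518

(3 + 3y + y^2 + y^3) has coefficients 3,3,1,1 for degrees 0…3.
(2 - 2y + 2y^2) has coefficients 2,-2,2,0,0 for degrees 0…4.
Multiplying by (1 + y + y^2 + y^3 + y^4 + y^5) gives running coefficients 2,0,2,2,2 for degrees 0…4.
Finally multiplying by (1 + 3y)^3, the product of all factors after the first has coefficients 2,18,56,74,74 for degrees 0…4.
[y^4] = 3·74 + 3·74 + 1·56 + 1·18 = 518.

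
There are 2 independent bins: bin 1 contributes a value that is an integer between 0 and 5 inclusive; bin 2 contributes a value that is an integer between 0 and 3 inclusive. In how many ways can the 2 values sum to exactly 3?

The generating function for the choices is (1 + x + x^2 + x^3 + x^4 + x^5)·(1 + x + x^2 + x^3); the count is [x^3].
(1 + x + x^2 + x^3 + x^4 + x^5) has coefficients 1,1,1,1 for degrees 0…3.
(1 + x + x^2 + x^3) has coefficients 1,1,1,1 for degrees 0…3.
[x^3] = 1·1 + 1·1 + 1·1 + 1·1 = 4.

4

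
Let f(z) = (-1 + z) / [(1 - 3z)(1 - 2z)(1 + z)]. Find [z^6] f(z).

-1051

The denominator gives the recurrence a_n = 4a_(n−1) − a_(n−2) − 6a_(n−3) for n ≥ 3; the numerator fixes a_0 = -1, a_1 = -3, a_2 = -11.
Iterating: -1, -3, -11, -35, -111, -343, -1051, so a_6 = -1051.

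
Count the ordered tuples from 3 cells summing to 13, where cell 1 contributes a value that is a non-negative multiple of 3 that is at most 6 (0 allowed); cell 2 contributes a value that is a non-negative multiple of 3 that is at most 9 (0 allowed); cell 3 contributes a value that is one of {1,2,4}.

The generating function for the choices is (1 + y³ + y⁶)·(1 + y³ + y⁶ + y⁹)·(y + y² + y⁴); the count is [y¹³].
(1 + y³ + y⁶) has coefficients 1,0,0,1,0,0,1 for degrees 0…6.
(1 + y³ + y⁶ + y⁹) has coefficients 1,0,0,1,0,0,1,0,0,1,0,0,0,0 for degrees 0…13.
Finally multiplying by (y + y² + y⁴), the product of all factors after the first has coefficients 0,1,1,0,2,1,0,2,1,0,2,1,0,1 for degrees 0…13.
[y¹³] = 1·1 + 1·2 + 1·2 = 5.

5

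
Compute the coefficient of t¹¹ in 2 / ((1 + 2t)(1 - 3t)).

210938

Partial fractions give a closed form: a_n = (4/5)·(-2)^n + (6/5)·3^n.
At n = 11: a_11 = 210938.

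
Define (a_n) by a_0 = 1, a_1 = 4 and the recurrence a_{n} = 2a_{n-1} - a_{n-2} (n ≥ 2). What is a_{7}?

The ordinary generating function has denominator 1 - 2t + t^2.
Iterating the recurrence: a_0,…,a_{7} = 1, 4, 7, 10, 13, 16, 19, 22.

22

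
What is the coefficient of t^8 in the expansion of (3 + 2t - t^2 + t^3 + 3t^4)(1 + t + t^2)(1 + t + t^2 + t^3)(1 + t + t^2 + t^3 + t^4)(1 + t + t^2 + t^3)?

245

(3 + 2t - t^2 + t^3 + 3t^4) has coefficients 3,2,-1,1,3 for degrees 0…4.
(1 + t + t^2) has coefficients 1,1,1,0,0,0,0,0,0 for degrees 0…8.
Multiplying by (1 + t + t^2 + t^3) gives running coefficients 1,2,3,3,2,1,0,0,0 for degrees 0…8.
Multiplying by (1 + t + t^2 + t^3 + t^4) gives running coefficients 1,3,6,9,11,11,9,6,3 for degrees 0…8.
Finally multiplying by (1 + t + t^2 + t^3), the product of all factors after the first has coefficients 1,4,10,19,29,37,40,37,29 for degrees 0…8.
[t^8] = 3·29 + 2·37 − 1·40 + 1·37 + 3·29 = 245.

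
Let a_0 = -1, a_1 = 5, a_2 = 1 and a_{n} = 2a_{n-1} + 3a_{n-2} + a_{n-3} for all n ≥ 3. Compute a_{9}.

The ordinary generating function has denominator 1 - 2x - 3x^2 - x^3.
Iterating the recurrence: a_0,…,a_{9} = -1, 5, 1, 16, 40, 129, 394, 1215, 3741, 11521.

11521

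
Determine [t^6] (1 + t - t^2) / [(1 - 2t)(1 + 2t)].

The denominator gives the recurrence a_n = 4a_(n−2) for n ≥ 3; the numerator fixes a_0 = 1, a_1 = 1, a_2 = 3.
Iterating: 1, 1, 3, 4, 12, 16, 48, so a_6 = 48.

48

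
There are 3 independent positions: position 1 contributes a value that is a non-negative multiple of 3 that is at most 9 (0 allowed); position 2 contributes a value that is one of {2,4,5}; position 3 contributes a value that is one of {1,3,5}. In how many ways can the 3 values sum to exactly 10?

The generating function for the choices is (1 + q^3 + q^6 + q^9)·(q^2 + q^4 + q^5)·(q + q^3 + q^5); the count is [q^10].
(1 + q^3 + q^6 + q^9) has coefficients 1,0,0,1,0,0,1,0,0,1 for degrees 0…9.
(q^2 + q^4 + q^5) has coefficients 0,0,1,0,1,1,0,0,0,0,0 for degrees 0…10.
Finally multiplying by (q + q^3 + q^5), the product of all factors after the first has coefficients 0,0,0,1,0,2,1,2,1,1,1 for degrees 0…10.
[q^10] = 1·1 + 1·2 + 1·0 + 1·0 = 3.

3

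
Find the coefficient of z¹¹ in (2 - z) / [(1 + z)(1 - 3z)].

221433

The denominator gives the recurrence a_n = 2a_(n−1) + 3a_(n−2) for n ≥ 2; the numerator fixes a_0 = 2, a_1 = 3.
Iterating: 2, 3, 12, 33, 102, 303, 912, 2733, 8202, 24603, 73812, 221433, so a_11 = 221433.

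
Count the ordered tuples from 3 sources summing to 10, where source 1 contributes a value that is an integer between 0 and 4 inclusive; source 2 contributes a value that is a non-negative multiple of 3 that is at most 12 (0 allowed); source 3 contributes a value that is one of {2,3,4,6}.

7

The generating function for the choices is (1 + q + q^2 + q^3 + q^4)·(1 + q^3 + q^6 + q^9 + q^12)·(q^2 + q^3 + q^4 + q^6); the count is [q^10].
(1 + q + q^2 + q^3 + q^4) has coefficients 1,1,1,1,1 for degrees 0…4.
(1 + q^3 + q^6 + q^9 + q^12) has coefficients 1,0,0,1,0,0,1,0,0,1,0 for degrees 0…10.
Finally multiplying by (q^2 + q^3 + q^4 + q^6), the product of all factors after the first has coefficients 0,0,1,1,1,1,2,1,1,2,1 for degrees 0…10.
[q^10] = 1·1 + 1·2 + 1·1 + 1·1 + 1·2 = 7.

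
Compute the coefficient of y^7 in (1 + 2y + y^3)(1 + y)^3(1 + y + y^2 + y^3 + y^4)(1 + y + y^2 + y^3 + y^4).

124

(1 + 2y + y^3) has coefficients 1,2,0,1 for degrees 0…3.
(1 + y)^3 has coefficients 1,3,3,1,0,0,0,0 for degrees 0…7.
Multiplying by (1 + y + y^2 + y^3 + y^4) gives running coefficients 1,4,7,8,8,7,4,1 for degrees 0…7.
Finally multiplying by (1 + y + y^2 + y^3 + y^4), the product of all factors after the first has coefficients 1,5,12,20,28,34,34,28 for degrees 0…7.
[y^7] = 1·28 + 2·34 + 1·28 = 124.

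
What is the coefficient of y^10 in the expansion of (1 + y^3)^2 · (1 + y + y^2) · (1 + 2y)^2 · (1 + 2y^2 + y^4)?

(1 + y^3)^2 has coefficients 1,0,0,2,0,0,1 for degrees 0…6.
(1 + y + y^2) has coefficients 1,1,1,0,0,0,0,0,0,0,0 for degrees 0…10.
Multiplying by (1 + 2y)^2 gives running coefficients 1,5,9,8,4,0,0,0,0,0,0 for degrees 0…10.
Finally multiplying by (1 + 2y^2 + y^4), the product of all factors after the first has coefficients 1,5,11,18,23,21,17,8,4,0,0 for degrees 0…10.
[y^10] = 1·0 + 2·8 + 1·23 = 39.

39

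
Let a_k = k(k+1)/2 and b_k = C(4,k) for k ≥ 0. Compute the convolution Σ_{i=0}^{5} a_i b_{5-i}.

This is [x^5] in the product of the two ordinary generating functions.
Σ = 0·0 + 1·1 + 3·4 + 6·6 + 10·4 + 15·1 = 104.

104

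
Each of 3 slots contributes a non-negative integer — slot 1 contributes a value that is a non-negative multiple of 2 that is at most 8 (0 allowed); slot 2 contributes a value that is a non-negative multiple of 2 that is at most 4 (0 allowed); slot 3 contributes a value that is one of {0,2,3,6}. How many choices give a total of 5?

2

The generating function for the choices is (1 + t^2 + t^4 + t^6 + t^8)·(1 + t^2 + t^4)·(1 + t^2 + t^3 + t^6); the count is [t^5].
(1 + t^2 + t^4 + t^6 + t^8) has coefficients 1,0,1,0,1,0 for degrees 0…5.
(1 + t^2 + t^4) has coefficients 1,0,1,0,1,0 for degrees 0…5.
Finally multiplying by (1 + t^2 + t^3 + t^6), the product of all factors after the first has coefficients 1,0,2,1,2,1 for degrees 0…5.
[t^5] = 1·1 + 1·1 + 1·0 = 2.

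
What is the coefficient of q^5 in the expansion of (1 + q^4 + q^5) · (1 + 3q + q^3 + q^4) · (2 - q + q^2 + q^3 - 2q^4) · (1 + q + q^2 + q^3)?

9

(1 + q^4 + q^5) has coefficients 1,0,0,0,1,1 for degrees 0…5.
(1 + 3q + q^3 + q^4) has coefficients 1,3,0,1,1,0 for degrees 0…5.
Multiplying by (2 - q + q^2 + q^3 - 2q^4) gives running coefficients 2,5,-2,6,2,-6 for degrees 0…5.
Finally multiplying by (1 + q + q^2 + q^3), the product of all factors after the first has coefficients 2,7,5,11,11,0 for degrees 0…5.
[q^5] = 1·0 + 1·7 + 1·2 = 9.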